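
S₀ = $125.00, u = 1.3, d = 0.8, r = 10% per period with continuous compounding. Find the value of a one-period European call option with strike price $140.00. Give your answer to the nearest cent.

Risk-neutral probability p = (e^0.1 − 0.8)/(1.3 − 0.8) = 0.3052/0.5000 = 0.6103
Terminal stock prices: S_u = 162.5, S_d = 100
Terminal payoffs (S − K): max(22.5, 0) = 22.5, max(-40, 0) = 0
Node 0 (S = 125): V_0 = e^(−0.1)·[0.6103·22.5000 + 0.3897·0.0000] = 12.4259

$12.43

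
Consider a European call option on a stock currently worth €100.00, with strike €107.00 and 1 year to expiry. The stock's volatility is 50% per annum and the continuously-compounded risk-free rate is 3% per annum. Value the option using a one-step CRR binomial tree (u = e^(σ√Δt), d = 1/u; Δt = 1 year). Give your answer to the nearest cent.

CRR parameters: u = e^(σ√Δt) = e^(0.5·√1) = 1.6487, d = 1/u = 0.6065
Per-period rate: rΔt = 0.03·1 = 0.03, so R = e^0.03 = 1.0305
Risk-neutral probability p = (e^0.03 − 0.6065)/(1.6487 − 0.6065) = 0.4239/1.0422 = 0.4068
Terminal stock prices: S_u = 164.9, S_d = 60.65
Terminal payoffs (S − K): max(57.87, 0) = 57.87, max(-46.35, 0) = 0
Node 0 (S = 100): V_0 = e^(−0.03)·[0.4068·57.8721 + 0.5932·0.0000] = 22.8445

€22.84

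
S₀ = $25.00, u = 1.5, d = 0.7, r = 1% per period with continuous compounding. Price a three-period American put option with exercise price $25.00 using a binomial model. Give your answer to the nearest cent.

Risk-neutral probability p = (e^0.01 − 0.7)/(1.5 − 0.7) = 0.3101/0.8000 = 0.3876
Terminal stock prices: S_uuu = 84.38, S_uud = 39.38, S_udd = 18.37, S_ddd = 8.575
Terminal payoffs (K − S): max(-59.38, 0) = 0, max(-14.38, 0) = 0, max(6.625, 0) = 6.625, max(16.43, 0) = 16.43
Node uu (S = 56.25): continuation = e^(−0.01)·[0.3876·0.0000 + 0.6124·0.0000] = 0.0000; exercise value = 0.0000 ≤ continuation, so V_uu = 0.0000
Node ud (S = 26.25): continuation = e^(−0.01)·[0.3876·0.0000 + 0.6124·6.6250] = 4.0170; exercise value = 0.0000 ≤ continuation, so V_ud = 4.0170
Node dd (S = 12.25): continuation = e^(−0.01)·[0.3876·6.6250 + 0.6124·16.4250] = 12.5012; exercise value = 12.7500 > continuation, so V_dd = 12.7500 (exercise)
Node u (S = 37.5): continuation = e^(−0.01)·[0.3876·0.0000 + 0.6124·4.0170] = 2.4357; exercise value = 0.0000 ≤ continuation, so V_u = 2.4357
Node d (S = 17.5): continuation = e^(−0.01)·[0.3876·4.0170 + 0.6124·12.7500] = 9.2722; exercise value = 7.5000 ≤ continuation, so V_d = 9.2722
Node 0 (S = 25): continuation = e^(−0.01)·[0.3876·2.4357 + 0.6124·9.2722] = 6.5568; exercise value = 0.0000 ≤ continuation, so V_0 = 6.5568

$6.56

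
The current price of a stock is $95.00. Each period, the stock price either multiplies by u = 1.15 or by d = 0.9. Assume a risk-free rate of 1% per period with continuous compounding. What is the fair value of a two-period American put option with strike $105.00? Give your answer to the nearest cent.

Risk-neutral probability p = (e^0.01 − 0.9)/(1.15 − 0.9) = 0.1101/0.2500 = 0.4402
Terminal stock prices: S_uu = 125.6, S_ud = 98.32, S_dd = 76.95
Terminal payoffs (K − S): max(-20.64, 0) = 0, max(6.675, 0) = 6.675, max(28.05, 0) = 28.05
Node u (S = 109.2): continuation = e^(−0.01)·[0.4402·0.0000 + 0.5598·6.6750] = 3.6995; exercise value = 0.0000 ≤ continuation, so V_u = 3.6995
Node d (S = 85.5): continuation = e^(−0.01)·[0.4402·6.6750 + 0.5598·28.0500] = 18.4552; exercise value = 19.5000 > continuation, so V_d = 19.5000 (exercise)
Node 0 (S = 95): continuation = e^(−0.01)·[0.4402·3.6995 + 0.5598·19.5000] = 12.4198; exercise value = 10.0000 ≤ continuation, so V_0 = 12.4198

$12.42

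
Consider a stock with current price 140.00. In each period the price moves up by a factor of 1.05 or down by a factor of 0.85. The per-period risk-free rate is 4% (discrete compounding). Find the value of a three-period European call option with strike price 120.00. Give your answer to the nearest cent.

Risk-neutral probability p = (1 + 0.04 − 0.85)/(1.05 − 0.85) = 0.1900/0.2000 = 0.9500
Terminal stock prices: S_uuu = 162.1, S_uud = 131.2, S_udd = 106.2, S_ddd = 85.98
Terminal payoffs (S − K): max(42.07, 0) = 42.07, max(11.2, 0) = 11.2, max(-13.79, 0) = 0, max(-34.02, 0) = 0
Node uu (S = 154.3): V_uu = 1/1.04·[0.9500·42.0675 + 0.0500·11.1975] = 38.9654
Node ud (S = 125): V_ud = 1/1.04·[0.9500·11.1975 + 0.0500·0.0000] = 10.2285
Node dd (S = 101.1): V_dd = 1/1.04·[0.9500·0.0000 + 0.0500·0.0000] = 0.0000
Node u (S = 147): V_u = 1/1.04·[0.9500·38.9654 + 0.0500·10.2285] = 36.0851
Node d (S = 119): V_d = 1/1.04·[0.9500·10.2285 + 0.0500·0.0000] = 9.3433
Node 0 (S = 140): V_0 = 1/1.04·[0.9500·36.0851 + 0.0500·9.3433] = 33.4116

33.41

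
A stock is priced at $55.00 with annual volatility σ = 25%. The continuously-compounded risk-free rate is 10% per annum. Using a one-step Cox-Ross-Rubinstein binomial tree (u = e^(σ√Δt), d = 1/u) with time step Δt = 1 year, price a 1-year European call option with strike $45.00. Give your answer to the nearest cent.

CRR parameters: u = e^(σ√Δt) = e^(0.25·√1) = 1.2840, d = 1/u = 0.7788
Per-period rate: rΔt = 0.1·1 = 0.1, so R = e^0.1 = 1.1052
Risk-neutral probability p = (e^0.1 − 0.7788)/(1.2840 − 0.7788) = 0.3264/0.5052 = 0.6460
Terminal stock prices: S_u = 70.62, S_d = 42.83
Terminal payoffs (S − K): max(25.62, 0) = 25.62, max(-2.166, 0) = 0
Node 0 (S = 55): V_0 = e^(−0.1)·[0.6460·25.6214 + 0.3540·0.0000] = 14.9761

$14.98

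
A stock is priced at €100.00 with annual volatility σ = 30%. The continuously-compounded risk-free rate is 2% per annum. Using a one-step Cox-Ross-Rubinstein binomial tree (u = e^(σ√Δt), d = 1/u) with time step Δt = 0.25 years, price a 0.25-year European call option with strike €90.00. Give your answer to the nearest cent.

€12.48

CRR parameters: u = e^(σ√Δt) = e^(0.3·√0.25) = 1.1618, d = 1/u = 0.8607
Per-period rate: rΔt = 0.02·0.25 = 0.005, so R = e^0.005 = 1.0050
Risk-neutral probability p = (e^0.005 − 0.8607)/(1.1618 − 0.8607) = 0.1443/0.3011 = 0.4792
Terminal stock prices: S_u = 116.2, S_d = 86.07
Terminal payoffs (S − K): max(26.18, 0) = 26.18, max(-3.929, 0) = 0
Node 0 (S = 100): V_0 = e^(−0.005)·[0.4792·26.1834 + 0.5208·0.0000] = 12.4849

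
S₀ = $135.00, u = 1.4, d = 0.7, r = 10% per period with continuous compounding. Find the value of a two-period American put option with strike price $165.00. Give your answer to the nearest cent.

Risk-neutral probability p = (e^0.1 − 0.7)/(1.4 − 0.7) = 0.4052/0.7000 = 0.5788
Terminal stock prices: S_uu = 264.6, S_ud = 132.3, S_dd = 66.15
Terminal payoffs (K − S): max(-99.6, 0) = 0, max(32.7, 0) = 32.7, max(98.85, 0) = 98.85
Node u (S = 189): continuation = e^(−0.1)·[0.5788·0.0000 + 0.4212·32.7000] = 12.4621; exercise value = 0.0000 ≤ continuation, so V_u = 12.4621
Node d (S = 94.5): continuation = e^(−0.1)·[0.5788·32.7000 + 0.4212·98.8500] = 54.7982; exercise value = 70.5000 > continuation, so V_d = 70.5000 (exercise)
Node 0 (S = 135): continuation = e^(−0.1)·[0.5788·12.4621 + 0.4212·70.5000] = 33.3946; exercise value = 30.0000 ≤ continuation, so V_0 = 33.3946

$33.39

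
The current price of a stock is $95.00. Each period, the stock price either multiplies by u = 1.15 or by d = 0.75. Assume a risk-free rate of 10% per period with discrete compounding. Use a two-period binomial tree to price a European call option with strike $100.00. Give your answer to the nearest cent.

Risk-neutral probability p = (1 + 0.1 − 0.75)/(1.15 − 0.75) = 0.3500/0.4000 = 0.8750
Terminal stock prices: S_uu = 125.6, S_ud = 81.94, S_dd = 53.44
Terminal payoffs (S − K): max(25.64, 0) = 25.64, max(-18.06, 0) = 0, max(-46.56, 0) = 0
Node u (S = 109.2): V_u = 1/1.1·[0.8750·25.6375 + 0.1250·0.0000] = 20.3935
Node d (S = 71.25): V_d = 1/1.1·[0.8750·0.0000 + 0.1250·0.0000] = 0.0000
Node 0 (S = 95): V_0 = 1/1.1·[0.8750·20.3935 + 0.1250·0.0000] = 16.2221

$16.22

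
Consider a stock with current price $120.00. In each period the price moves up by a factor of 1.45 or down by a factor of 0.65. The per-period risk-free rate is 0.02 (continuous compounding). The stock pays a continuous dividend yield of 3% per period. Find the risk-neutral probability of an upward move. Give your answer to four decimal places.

Per-period risk-free factor R = e^0.02 = 1.0202; dividend-adjusted growth = e^(0.02−0.03) = 0.9900.
Risk-neutral probability p = (0.9900 − 0.65)/(1.45 − 0.65) = 0.3400/0.8000 = 0.4251

p = 0.4251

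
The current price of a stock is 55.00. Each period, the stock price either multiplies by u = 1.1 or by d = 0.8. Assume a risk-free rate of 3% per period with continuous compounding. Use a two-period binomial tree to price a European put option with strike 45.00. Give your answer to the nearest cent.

Risk-neutral probability p = (e^0.03 − 0.8)/(1.1 − 0.8) = 0.2305/0.3000 = 0.7682
Terminal stock prices: S_uu = 66.55, S_ud = 48.4, S_dd = 35.2
Terminal payoffs (K − S): max(-21.55, 0) = 0, max(-3.4, 0) = 0, max(9.8, 0) = 9.8
Node u (S = 60.5): V_u = e^(−0.03)·[0.7682·0.0000 + 0.2318·0.0000] = 0.0000
Node d (S = 44): V_d = e^(−0.03)·[0.7682·0.0000 + 0.2318·9.8000] = 2.2047
Node 0 (S = 55): V_0 = e^(−0.03)·[0.7682·0.0000 + 0.2318·2.2047] = 0.4960

0.50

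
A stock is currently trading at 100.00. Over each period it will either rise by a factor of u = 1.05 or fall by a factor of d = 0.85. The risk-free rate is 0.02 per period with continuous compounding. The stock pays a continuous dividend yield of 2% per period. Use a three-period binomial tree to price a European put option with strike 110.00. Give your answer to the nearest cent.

11.71

Per-period risk-free factor R = e^0.02 = 1.0202; dividend-adjusted growth = e^(0.02−0.02) = 1.0000.
Risk-neutral probability p = (1.0000 − 0.85)/(1.05 − 0.85) = 0.1500/0.2000 = 0.7500
Terminal stock prices: S_uuu = 115.8, S_uud = 93.71, S_udd = 75.86, S_ddd = 61.41
Terminal payoffs (K − S): max(-5.763, 0) = 0, max(16.29, 0) = 16.29, max(34.14, 0) = 34.14, max(48.59, 0) = 48.59
Node uu (S = 110.2): V_uu = e^(−0.02)·[0.7500·0.0000 + 0.2500·16.2875] = 3.9912
Node ud (S = 89.25): V_ud = e^(−0.02)·[0.7500·16.2875 + 0.2500·34.1375] = 20.3391
Node dd (S = 72.25): V_dd = e^(−0.02)·[0.7500·34.1375 + 0.2500·48.5875] = 37.0025
Node u (S = 105): V_u = e^(−0.02)·[0.7500·3.9912 + 0.2500·20.3391] = 7.9183
Node d (S = 85): V_d = e^(−0.02)·[0.7500·20.3391 + 0.2500·37.0025] = 24.0197
Node 0 (S = 100): V_0 = e^(−0.02)·[0.7500·7.9183 + 0.2500·24.0197] = 11.7071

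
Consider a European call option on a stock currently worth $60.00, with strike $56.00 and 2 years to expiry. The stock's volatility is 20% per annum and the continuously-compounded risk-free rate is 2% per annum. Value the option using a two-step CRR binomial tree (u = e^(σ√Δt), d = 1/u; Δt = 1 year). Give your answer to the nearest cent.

$9.98

CRR parameters: u = e^(σ√Δt) = e^(0.2·√1) = 1.2214, d = 1/u = 0.8187
Per-period rate: rΔt = 0.02·1 = 0.02, so R = e^0.02 = 1.0202
Risk-neutral probability p = (e^0.02 − 0.8187)/(1.2214 − 0.8187) = 0.2015/0.4027 = 0.5003
Terminal stock prices: S_uu = 89.51, S_ud = 60, S_dd = 40.22
Terminal payoffs (S − K): max(33.51, 0) = 33.51, max(4, 0) = 4, max(-15.78, 0) = 0
Node u (S = 73.28): V_u = e^(−0.02)·[0.5003·33.5095 + 0.4997·4.0000] = 18.3930
Node d (S = 49.12): V_d = e^(−0.02)·[0.5003·4.0000 + 0.4997·0.0000] = 1.9617
Node 0 (S = 60): V_0 = e^(−0.02)·[0.5003·18.3930 + 0.4997·1.9617] = 9.9812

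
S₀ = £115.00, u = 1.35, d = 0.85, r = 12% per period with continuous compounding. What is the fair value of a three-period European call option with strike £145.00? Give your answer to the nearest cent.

Risk-neutral probability p = (e^0.12 − 0.85)/(1.35 − 0.85) = 0.2775/0.5000 = 0.5550
Terminal stock prices: S_uuu = 282.9, S_uud = 178.1, S_udd = 112.2, S_ddd = 70.62
Terminal payoffs (S − K): max(137.9, 0) = 137.9, max(33.15, 0) = 33.15, max(-32.83, 0) = 0, max(-74.38, 0) = 0
Node uu (S = 209.6): V_uu = e^(−0.12)·[0.5550·137.9431 + 0.4450·33.1494] = 80.9840
Node ud (S = 132): V_ud = e^(−0.12)·[0.5550·33.1494 + 0.4450·0.0000] = 16.3173
Node dd (S = 83.09): V_dd = e^(−0.12)·[0.5550·0.0000 + 0.4450·0.0000] = 0.0000
Node u (S = 155.2): V_u = e^(−0.12)·[0.5550·80.9840 + 0.4450·16.3173] = 46.3034
Node d (S = 97.75): V_d = e^(−0.12)·[0.5550·16.3173 + 0.4450·0.0000] = 8.0319
Node 0 (S = 115): V_0 = e^(−0.12)·[0.5550·46.3034 + 0.4450·8.0319] = 25.9623

£25.96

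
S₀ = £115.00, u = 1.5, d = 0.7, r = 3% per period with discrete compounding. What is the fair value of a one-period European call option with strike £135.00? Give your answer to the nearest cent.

£15.02

Risk-neutral probability p = (1 + 0.03 − 0.7)/(1.5 − 0.7) = 0.3300/0.8000 = 0.4125
Terminal stock prices: S_u = 172.5, S_d = 80.5
Terminal payoffs (S − K): max(37.5, 0) = 37.5, max(-54.5, 0) = 0
Node 0 (S = 115): V_0 = 1/1.03·[0.4125·37.5000 + 0.5875·0.0000] = 15.0182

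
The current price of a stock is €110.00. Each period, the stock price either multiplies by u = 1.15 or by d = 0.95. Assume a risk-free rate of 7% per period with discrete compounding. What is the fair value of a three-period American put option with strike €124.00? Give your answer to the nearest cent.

€14.00

Risk-neutral probability p = (1 + 0.07 − 0.95)/(1.15 − 0.95) = 0.1200/0.2000 = 0.6000
Terminal stock prices: S_uuu = 167.3, S_uud = 138.2, S_udd = 114.2, S_ddd = 94.31
Terminal payoffs (K − S): max(-43.3, 0) = 0, max(-14.2, 0) = 0, max(9.834, 0) = 9.834, max(29.69, 0) = 29.69
Node uu (S = 145.5): continuation = 1/1.07·[0.6000·0.0000 + 0.4000·0.0000] = 0.0000; exercise value = 0.0000 ≤ continuation, so V_uu = 0.0000
Node ud (S = 120.2): continuation = 1/1.07·[0.6000·0.0000 + 0.4000·9.8338] = 3.6762; exercise value = 3.8250 > continuation, so V_ud = 3.8250 (exercise)
Node dd (S = 99.27): continuation = 1/1.07·[0.6000·9.8338 + 0.4000·29.6888] = 16.6129; exercise value = 24.7250 > continuation, so V_dd = 24.7250 (exercise)
Node u (S = 126.5): continuation = 1/1.07·[0.6000·0.0000 + 0.4000·3.8250] = 1.4299; exercise value = 0.0000 ≤ continuation, so V_u = 1.4299
Node d (S = 104.5): continuation = 1/1.07·[0.6000·3.8250 + 0.4000·24.7250] = 11.3879; exercise value = 19.5000 > continuation, so V_d = 19.5000 (exercise)
Node 0 (S = 110): continuation = 1/1.07·[0.6000·1.4299 + 0.4000·19.5000] = 8.0915; exercise value = 14.0000 > continuation, so V_0 = 14.0000 (exercise)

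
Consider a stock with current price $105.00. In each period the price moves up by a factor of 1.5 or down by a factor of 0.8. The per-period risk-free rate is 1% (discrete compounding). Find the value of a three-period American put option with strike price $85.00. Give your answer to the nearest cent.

Risk-neutral probability p = (1 + 0.01 − 0.8)/(1.5 − 0.8) = 0.2100/0.7000 = 0.3000
Terminal stock prices: S_uuu = 354.4, S_uud = 189, S_udd = 100.8, S_ddd = 53.76
Terminal payoffs (K − S): max(-269.4, 0) = 0, max(-104, 0) = 0, max(-15.8, 0) = 0, max(31.24, 0) = 31.24
Node uu (S = 236.2): continuation = 1/1.01·[0.3000·0.0000 + 0.7000·0.0000] = 0.0000; exercise value = 0.0000 ≤ continuation, so V_uu = 0.0000
Node ud (S = 126): continuation = 1/1.01·[0.3000·0.0000 + 0.7000·0.0000] = 0.0000; exercise value = 0.0000 ≤ continuation, so V_ud = 0.0000
Node dd (S = 67.2): continuation = 1/1.01·[0.3000·0.0000 + 0.7000·31.2400] = 21.6515; exercise value = 17.8000 ≤ continuation, so V_dd = 21.6515
Node u (S = 157.5): continuation = 1/1.01·[0.3000·0.0000 + 0.7000·0.0000] = 0.0000; exercise value = 0.0000 ≤ continuation, so V_u = 0.0000
Node d (S = 84): continuation = 1/1.01·[0.3000·0.0000 + 0.7000·21.6515] = 15.0060; exercise value = 1.0000 ≤ continuation, so V_d = 15.0060
Node 0 (S = 105): continuation = 1/1.01·[0.3000·0.0000 + 0.7000·15.0060] = 10.4002; exercise value = 0.0000 ≤ continuation, so V_0 = 10.4002

$10.40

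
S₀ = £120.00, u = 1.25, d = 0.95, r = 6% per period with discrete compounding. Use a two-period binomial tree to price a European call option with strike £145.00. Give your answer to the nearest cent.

Risk-neutral probability p = (1 + 0.06 − 0.95)/(1.25 − 0.95) = 0.1100/0.3000 = 0.3667
Terminal stock prices: S_uu = 187.5, S_ud = 142.5, S_dd = 108.3
Terminal payoffs (S − K): max(42.5, 0) = 42.5, max(-2.5, 0) = 0, max(-36.7, 0) = 0
Node u (S = 150): V_u = 1/1.06·[0.3667·42.5000 + 0.6333·0.0000] = 14.7013
Node d (S = 114): V_d = 1/1.06·[0.3667·0.0000 + 0.6333·0.0000] = 0.0000
Node 0 (S = 120): V_0 = 1/1.06·[0.3667·14.7013 + 0.6333·0.0000] = 5.0853

£5.09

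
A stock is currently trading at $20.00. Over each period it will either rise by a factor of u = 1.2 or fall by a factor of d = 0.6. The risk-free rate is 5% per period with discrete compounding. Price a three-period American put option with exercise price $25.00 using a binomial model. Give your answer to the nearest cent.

$5.84

Risk-neutral probability p = (1 + 0.05 − 0.6)/(1.2 − 0.6) = 0.4500/0.6000 = 0.7500
Terminal stock prices: S_uuu = 34.56, S_uud = 17.28, S_udd = 8.64, S_ddd = 4.32
Terminal payoffs (K − S): max(-9.56, 0) = 0, max(7.72, 0) = 7.72, max(16.36, 0) = 16.36, max(20.68, 0) = 20.68
Node uu (S = 28.8): continuation = 1/1.05·[0.7500·0.0000 + 0.2500·7.7200] = 1.8381; exercise value = 0.0000 ≤ continuation, so V_uu = 1.8381
Node ud (S = 14.4): continuation = 1/1.05·[0.7500·7.7200 + 0.2500·16.3600] = 9.4095; exercise value = 10.6000 > continuation, so V_ud = 10.6000 (exercise)
Node dd (S = 7.2): continuation = 1/1.05·[0.7500·16.3600 + 0.2500·20.6800] = 16.6095; exercise value = 17.8000 > continuation, so V_dd = 17.8000 (exercise)
Node u (S = 24): continuation = 1/1.05·[0.7500·1.8381 + 0.2500·10.6000] = 3.8367; exercise value = 1.0000 ≤ continuation, so V_u = 3.8367
Node d (S = 12): continuation = 1/1.05·[0.7500·10.6000 + 0.2500·17.8000] = 11.8095; exercise value = 13.0000 > continuation, so V_d = 13.0000 (exercise)
Node 0 (S = 20): continuation = 1/1.05·[0.7500·3.8367 + 0.2500·13.0000] = 5.8358; exercise value = 5.0000 ≤ continuation, so V_0 = 5.8358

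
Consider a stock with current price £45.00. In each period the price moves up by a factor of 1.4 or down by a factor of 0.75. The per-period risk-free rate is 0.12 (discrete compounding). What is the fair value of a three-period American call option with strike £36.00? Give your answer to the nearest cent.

Risk-neutral probability p = (1 + 0.12 − 0.75)/(1.4 − 0.75) = 0.3700/0.6500 = 0.5692
Terminal stock prices: S_uuu = 123.5, S_uud = 66.15, S_udd = 35.44, S_ddd = 18.98
Terminal payoffs (S − K): max(87.48, 0) = 87.48, max(30.15, 0) = 30.15, max(-0.5625, 0) = 0, max(-17.02, 0) = 0
Node uu (S = 88.2): continuation = 1/1.12·[0.5692·87.4800 + 0.4308·30.1500] = 56.0571; exercise value = 52.2000 ≤ continuation, so V_uu = 56.0571
Node ud (S = 47.25): continuation = 1/1.12·[0.5692·30.1500 + 0.4308·0.0000] = 15.3235; exercise value = 11.2500 ≤ continuation, so V_ud = 15.3235
Node dd (S = 25.31): continuation = 1/1.12·[0.5692·0.0000 + 0.4308·0.0000] = 0.0000; exercise value = 0.0000 ≤ continuation, so V_dd = 0.0000
Node u (S = 63): continuation = 1/1.12·[0.5692·56.0571 + 0.4308·15.3235] = 34.3842; exercise value = 27.0000 ≤ continuation, so V_u = 34.3842
Node d (S = 33.75): continuation = 1/1.12·[0.5692·15.3235 + 0.4308·0.0000] = 7.7880; exercise value = 0.0000 ≤ continuation, so V_d = 7.7880
Node 0 (S = 45): continuation = 1/1.12·[0.5692·34.3842 + 0.4308·7.7880] = 20.4709; exercise value = 9.0000 ≤ continuation, so V_0 = 20.4709

£20.47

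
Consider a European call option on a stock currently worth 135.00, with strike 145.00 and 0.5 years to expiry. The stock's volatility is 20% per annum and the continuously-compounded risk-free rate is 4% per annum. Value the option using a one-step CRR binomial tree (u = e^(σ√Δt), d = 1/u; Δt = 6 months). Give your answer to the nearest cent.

5.52

CRR parameters: u = e^(σ√Δt) = e^(0.2·√0.5) = 1.1519, d = 1/u = 0.8681
Per-period rate: rΔt = 0.04·0.5 = 0.02, so R = e^0.02 = 1.0202
Risk-neutral probability p = (e^0.02 − 0.8681)/(1.1519 − 0.8681) = 0.1521/0.2838 = 0.5359
Terminal stock prices: S_u = 155.5, S_d = 117.2
Terminal payoffs (S − K): max(10.51, 0) = 10.51, max(-27.8, 0) = 0
Node 0 (S = 135): V_0 = e^(−0.02)·[0.5359·10.5078 + 0.4641·0.0000] = 5.5195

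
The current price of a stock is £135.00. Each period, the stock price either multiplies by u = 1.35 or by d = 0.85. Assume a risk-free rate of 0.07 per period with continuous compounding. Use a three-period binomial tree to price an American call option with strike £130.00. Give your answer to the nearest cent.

Risk-neutral probability p = (e^0.07 − 0.85)/(1.35 − 0.85) = 0.2225/0.5000 = 0.4450
Terminal stock prices: S_uuu = 332.2, S_uud = 209.1, S_udd = 131.7, S_ddd = 82.91
Terminal payoffs (S − K): max(202.2, 0) = 202.2, max(79.13, 0) = 79.13, max(1.676, 0) = 1.676, max(-47.09, 0) = 0
Node uu (S = 246): continuation = e^(−0.07)·[0.4450·202.1506 + 0.5550·79.1319] = 124.8263; exercise value = 116.0375 ≤ continuation, so V_uu = 124.8263
Node ud (S = 154.9): continuation = e^(−0.07)·[0.4450·79.1319 + 0.5550·1.6756] = 33.7013; exercise value = 24.9125 ≤ continuation, so V_ud = 33.7013
Node dd (S = 97.54): continuation = e^(−0.07)·[0.4450·1.6756 + 0.5550·0.0000] = 0.6953; exercise value = 0.0000 ≤ continuation, so V_dd = 0.6953
Node u (S = 182.2): continuation = e^(−0.07)·[0.4450·124.8263 + 0.5550·33.7013] = 69.2334; exercise value = 52.2500 ≤ continuation, so V_u = 69.2334
Node d (S = 114.8): continuation = e^(−0.07)·[0.4450·33.7013 + 0.5550·0.6953] = 14.3435; exercise value = 0.0000 ≤ continuation, so V_d = 14.3435
Node 0 (S = 135): continuation = e^(−0.07)·[0.4450·69.2334 + 0.5550·14.3435] = 36.1493; exercise value = 5.0000 ≤ continuation, so V_0 = 36.1493

£36.15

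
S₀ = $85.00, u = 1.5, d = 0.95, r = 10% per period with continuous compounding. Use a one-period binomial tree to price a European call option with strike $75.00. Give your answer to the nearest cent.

$17.14

Risk-neutral probability p = (e^0.1 − 0.95)/(1.5 − 0.95) = 0.1552/0.5500 = 0.2821
Terminal stock prices: S_u = 127.5, S_d = 80.75
Terminal payoffs (S − K): max(52.5, 0) = 52.5, max(5.75, 0) = 5.75
Node 0 (S = 85): V_0 = e^(−0.1)·[0.2821·52.5000 + 0.7179·5.7500] = 17.1372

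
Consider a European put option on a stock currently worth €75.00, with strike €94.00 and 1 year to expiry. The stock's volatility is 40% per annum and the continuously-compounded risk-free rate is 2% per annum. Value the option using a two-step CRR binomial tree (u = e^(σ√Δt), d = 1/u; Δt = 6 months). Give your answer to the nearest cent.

CRR parameters: u = e^(σ√Δt) = e^(0.4·√0.5) = 1.3269, d = 1/u = 0.7536
Per-period rate: rΔt = 0.02·0.5 = 0.01, so R = e^0.01 = 1.0101
Risk-neutral probability p = (e^0.01 − 0.7536)/(1.3269 − 0.7536) = 0.2564/0.5733 = 0.4473
Terminal stock prices: S_uu = 132, S_ud = 75, S_dd = 42.6
Terminal payoffs (K − S): max(-38.05, 0) = 0, max(19, 0) = 19, max(51.4, 0) = 51.4
Node u (S = 99.52): V_u = e^(−0.01)·[0.4473·0.0000 + 0.5527·19.0000] = 10.3970
Node d (S = 56.52): V_d = e^(−0.01)·[0.4473·19.0000 + 0.5527·51.4022] = 36.5418
Node 0 (S = 75): V_0 = e^(−0.01)·[0.4473·10.3970 + 0.5527·36.5418] = 24.6003

€24.60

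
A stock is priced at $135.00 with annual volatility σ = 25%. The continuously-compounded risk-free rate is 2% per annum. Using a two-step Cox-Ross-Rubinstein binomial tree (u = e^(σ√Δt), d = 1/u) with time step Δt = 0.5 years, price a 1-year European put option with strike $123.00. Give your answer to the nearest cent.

CRR parameters: u = e^(σ√Δt) = e^(0.25·√0.5) = 1.1934, d = 1/u = 0.8380
Per-period rate: rΔt = 0.02·0.5 = 0.01, so R = e^0.01 = 1.0101
Risk-neutral probability p = (e^0.01 − 0.8380)/(1.1934 − 0.8380) = 0.1721/0.3554 = 0.4842
Terminal stock prices: S_uu = 192.3, S_ud = 135, S_dd = 94.8
Terminal payoffs (K − S): max(-69.26, 0) = 0, max(-12, 0) = 0, max(28.2, 0) = 28.2
Node u (S = 161.1): V_u = e^(−0.01)·[0.4842·0.0000 + 0.5158·0.0000] = 0.0000
Node d (S = 113.1): V_d = e^(−0.01)·[0.4842·0.0000 + 0.5158·28.2046] = 14.4032
Node 0 (S = 135): V_0 = e^(−0.01)·[0.4842·0.0000 + 0.5158·14.4032] = 7.3552

$7.36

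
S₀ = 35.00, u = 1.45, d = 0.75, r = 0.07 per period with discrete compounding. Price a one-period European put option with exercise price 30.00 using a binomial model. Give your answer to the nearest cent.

Risk-neutral probability p = (1 + 0.07 − 0.75)/(1.45 − 0.75) = 0.3200/0.7000 = 0.4571
Terminal stock prices: S_u = 50.75, S_d = 26.25
Terminal payoffs (K − S): max(-20.75, 0) = 0, max(3.75, 0) = 3.75
Node 0 (S = 35): V_0 = 1/1.07·[0.4571·0.0000 + 0.5429·3.7500] = 1.9025

1.90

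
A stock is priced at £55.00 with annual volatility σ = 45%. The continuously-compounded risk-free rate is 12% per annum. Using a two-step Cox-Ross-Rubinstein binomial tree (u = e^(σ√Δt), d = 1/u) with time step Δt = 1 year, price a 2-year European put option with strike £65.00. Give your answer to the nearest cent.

CRR parameters: u = e^(σ√Δt) = e^(0.45·√1) = 1.5683, d = 1/u = 0.6376
Per-period rate: rΔt = 0.12·1 = 0.12, so R = e^0.12 = 1.1275
Risk-neutral probability p = (e^0.12 − 0.6376)/(1.5683 − 0.6376) = 0.4899/0.9307 = 0.5264
Terminal stock prices: S_uu = 135.3, S_ud = 55, S_dd = 22.36
Terminal payoffs (K − S): max(-70.28, 0) = 0, max(10, 0) = 10, max(42.64, 0) = 42.64
Node u (S = 86.26): V_u = e^(−0.12)·[0.5264·0.0000 + 0.4736·10.0000] = 4.2009
Node d (S = 35.07): V_d = e^(−0.12)·[0.5264·10.0000 + 0.4736·42.6387] = 22.5803
Node 0 (S = 55): V_0 = e^(−0.12)·[0.5264·4.2009 + 0.4736·22.5803] = 11.4468

£11.45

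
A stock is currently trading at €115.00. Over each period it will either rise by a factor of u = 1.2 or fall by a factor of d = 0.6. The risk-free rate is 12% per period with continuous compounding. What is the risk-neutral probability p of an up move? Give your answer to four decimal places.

Risk-neutral probability p = (e^0.12 − 0.6)/(1.2 − 0.6) = 0.5275/0.6000 = 0.8792

p = 0.8792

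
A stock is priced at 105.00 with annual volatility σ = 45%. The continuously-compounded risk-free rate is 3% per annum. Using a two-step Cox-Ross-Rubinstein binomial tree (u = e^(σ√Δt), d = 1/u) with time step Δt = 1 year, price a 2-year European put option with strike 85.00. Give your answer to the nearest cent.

CRR parameters: u = e^(σ√Δt) = e^(0.45·√1) = 1.5683, d = 1/u = 0.6376
Per-period rate: rΔt = 0.03·1 = 0.03, so R = e^0.03 = 1.0305
Risk-neutral probability p = (e^0.03 − 0.6376)/(1.5683 − 0.6376) = 0.3928/0.9307 = 0.4221
Terminal stock prices: S_uu = 258.3, S_ud = 105, S_dd = 42.69
Terminal payoffs (K − S): max(-173.3, 0) = 0, max(-20, 0) = 0, max(42.31, 0) = 42.31
Node u (S = 164.7): V_u = e^(−0.03)·[0.4221·0.0000 + 0.5779·0.0000] = 0.0000
Node d (S = 66.95): V_d = e^(−0.03)·[0.4221·0.0000 + 0.5779·42.3102] = 23.7291
Node 0 (S = 105): V_0 = e^(−0.03)·[0.4221·0.0000 + 0.5779·23.7291] = 13.3081

13.31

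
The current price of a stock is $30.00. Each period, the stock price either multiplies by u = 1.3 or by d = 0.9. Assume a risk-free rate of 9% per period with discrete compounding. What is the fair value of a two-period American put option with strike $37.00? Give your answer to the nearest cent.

Risk-neutral probability p = (1 + 0.09 − 0.9)/(1.3 − 0.9) = 0.1900/0.4000 = 0.4750
Terminal stock prices: S_uu = 50.7, S_ud = 35.1, S_dd = 24.3
Terminal payoffs (K − S): max(-13.7, 0) = 0, max(1.9, 0) = 1.9, max(12.7, 0) = 12.7
Node u (S = 39): continuation = 1/1.09·[0.4750·0.0000 + 0.5250·1.9000] = 0.9151; exercise value = 0.0000 ≤ continuation, so V_u = 0.9151
Node d (S = 27): continuation = 1/1.09·[0.4750·1.9000 + 0.5250·12.7000] = 6.9450; exercise value = 10.0000 > continuation, so V_d = 10.0000 (exercise)
Node 0 (S = 30): continuation = 1/1.09·[0.4750·0.9151 + 0.5250·10.0000] = 5.2153; exercise value = 7.0000 > continuation, so V_0 = 7.0000 (exercise)

$7.00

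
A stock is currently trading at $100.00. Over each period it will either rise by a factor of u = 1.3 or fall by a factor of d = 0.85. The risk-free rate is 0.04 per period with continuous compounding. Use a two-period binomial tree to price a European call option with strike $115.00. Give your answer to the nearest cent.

Risk-neutral probability p = (e^0.04 − 0.85)/(1.3 − 0.85) = 0.1908/0.4500 = 0.4240
Terminal stock prices: S_uu = 169, S_ud = 110.5, S_dd = 72.25
Terminal payoffs (S − K): max(54, 0) = 54, max(-4.5, 0) = 0, max(-42.75, 0) = 0
Node u (S = 130): V_u = e^(−0.04)·[0.4240·54.0000 + 0.5760·0.0000] = 21.9995
Node d (S = 85): V_d = e^(−0.04)·[0.4240·0.0000 + 0.5760·0.0000] = 0.0000
Node 0 (S = 100): V_0 = e^(−0.04)·[0.4240·21.9995 + 0.5760·0.0000] = 8.9625

$8.96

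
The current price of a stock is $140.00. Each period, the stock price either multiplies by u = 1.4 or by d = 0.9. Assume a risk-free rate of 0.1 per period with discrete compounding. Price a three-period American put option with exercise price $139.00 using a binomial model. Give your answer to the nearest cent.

Risk-neutral probability p = (1 + 0.1 − 0.9)/(1.4 − 0.9) = 0.2000/0.5000 = 0.4000
Terminal stock prices: S_uuu = 384.2, S_uud = 247, S_udd = 158.8, S_ddd = 102.1
Terminal payoffs (K − S): max(-245.2, 0) = 0, max(-108, 0) = 0, max(-19.76, 0) = 0, max(36.94, 0) = 36.94
Node uu (S = 274.4): continuation = 1/1.1·[0.4000·0.0000 + 0.6000·0.0000] = 0.0000; exercise value = 0.0000 ≤ continuation, so V_uu = 0.0000
Node ud (S = 176.4): continuation = 1/1.1·[0.4000·0.0000 + 0.6000·0.0000] = 0.0000; exercise value = 0.0000 ≤ continuation, so V_ud = 0.0000
Node dd (S = 113.4): continuation = 1/1.1·[0.4000·0.0000 + 0.6000·36.9400] = 20.1491; exercise value = 25.6000 > continuation, so V_dd = 25.6000 (exercise)
Node u (S = 196): continuation = 1/1.1·[0.4000·0.0000 + 0.6000·0.0000] = 0.0000; exercise value = 0.0000 ≤ continuation, so V_u = 0.0000
Node d (S = 126): continuation = 1/1.1·[0.4000·0.0000 + 0.6000·25.6000] = 13.9636; exercise value = 13.0000 ≤ continuation, so V_d = 13.9636
Node 0 (S = 140): continuation = 1/1.1·[0.4000·0.0000 + 0.6000·13.9636] = 7.6165; exercise value = 0.0000 ≤ continuation, so V_0 = 7.6165

$7.62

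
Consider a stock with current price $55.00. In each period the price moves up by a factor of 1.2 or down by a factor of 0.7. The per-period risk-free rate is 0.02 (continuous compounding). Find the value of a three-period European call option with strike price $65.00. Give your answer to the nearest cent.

$7.43

Risk-neutral probability p = (e^0.02 − 0.7)/(1.2 − 0.7) = 0.3202/0.5000 = 0.6404
Terminal stock prices: S_uuu = 95.04, S_uud = 55.44, S_udd = 32.34, S_ddd = 18.86
Terminal payoffs (S − K): max(30.04, 0) = 30.04, max(-9.56, 0) = 0, max(-32.66, 0) = 0, max(-46.14, 0) = 0
Node uu (S = 79.2): V_uu = e^(−0.02)·[0.6404·30.0400 + 0.3596·0.0000] = 18.8568
Node ud (S = 46.2): V_ud = e^(−0.02)·[0.6404·0.0000 + 0.3596·0.0000] = 0.0000
Node dd (S = 26.95): V_dd = e^(−0.02)·[0.6404·0.0000 + 0.3596·0.0000] = 0.0000
Node u (S = 66): V_u = e^(−0.02)·[0.6404·18.8568 + 0.3596·0.0000] = 11.8368
Node d (S = 38.5): V_d = e^(−0.02)·[0.6404·0.0000 + 0.3596·0.0000] = 0.0000
Node 0 (S = 55): V_0 = e^(−0.02)·[0.6404·11.8368 + 0.3596·0.0000] = 7.4302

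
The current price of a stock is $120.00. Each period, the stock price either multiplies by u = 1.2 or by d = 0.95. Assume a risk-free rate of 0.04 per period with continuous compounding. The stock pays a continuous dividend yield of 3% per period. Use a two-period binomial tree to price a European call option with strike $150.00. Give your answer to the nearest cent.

Per-period risk-free factor R = e^0.04 = 1.0408; dividend-adjusted growth = e^(0.04−0.03) = 1.0101.
Risk-neutral probability p = (1.0101 − 0.95)/(1.2 − 0.95) = 0.0601/0.2500 = 0.2402
Terminal stock prices: S_uu = 172.8, S_ud = 136.8, S_dd = 108.3
Terminal payoffs (S − K): max(22.8, 0) = 22.8, max(-13.2, 0) = 0, max(-41.7, 0) = 0
Node u (S = 144): V_u = e^(−0.04)·[0.2402·22.8000 + 0.7598·0.0000] = 5.2618
Node d (S = 114): V_d = e^(−0.04)·[0.2402·0.0000 + 0.7598·0.0000] = 0.0000
Node 0 (S = 120): V_0 = e^(−0.04)·[0.2402·5.2618 + 0.7598·0.0000] = 1.2143

$1.21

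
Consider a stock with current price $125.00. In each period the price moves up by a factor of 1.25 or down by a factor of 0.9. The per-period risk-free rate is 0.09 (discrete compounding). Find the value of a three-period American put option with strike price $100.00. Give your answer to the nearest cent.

$0.65

Risk-neutral probability p = (1 + 0.09 − 0.9)/(1.25 − 0.9) = 0.1900/0.3500 = 0.5429
Terminal stock prices: S_uuu = 244.1, S_uud = 175.8, S_udd = 126.6, S_ddd = 91.13
Terminal payoffs (K − S): max(-144.1, 0) = 0, max(-75.78, 0) = 0, max(-26.56, 0) = 0, max(8.875, 0) = 8.875
Node uu (S = 195.3): continuation = 1/1.09·[0.5429·0.0000 + 0.4571·0.0000] = 0.0000; exercise value = 0.0000 ≤ continuation, so V_uu = 0.0000
Node ud (S = 140.6): continuation = 1/1.09·[0.5429·0.0000 + 0.4571·0.0000] = 0.0000; exercise value = 0.0000 ≤ continuation, so V_ud = 0.0000
Node dd (S = 101.2): continuation = 1/1.09·[0.5429·0.0000 + 0.4571·8.8750] = 3.7221; exercise value = 0.0000 ≤ continuation, so V_dd = 3.7221
Node u (S = 156.2): continuation = 1/1.09·[0.5429·0.0000 + 0.4571·0.0000] = 0.0000; exercise value = 0.0000 ≤ continuation, so V_u = 0.0000
Node d (S = 112.5): continuation = 1/1.09·[0.5429·0.0000 + 0.4571·3.7221] = 1.5611; exercise value = 0.0000 ≤ continuation, so V_d = 1.5611
Node 0 (S = 125): continuation = 1/1.09·[0.5429·0.0000 + 0.4571·1.5611] = 0.6547; exercise value = 0.0000 ≤ continuation, so V_0 = 0.6547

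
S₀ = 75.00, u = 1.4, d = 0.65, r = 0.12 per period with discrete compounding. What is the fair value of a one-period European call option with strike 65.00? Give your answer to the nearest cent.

22.38

Risk-neutral probability p = (1 + 0.12 − 0.65)/(1.4 − 0.65) = 0.4700/0.7500 = 0.6267
Terminal stock prices: S_u = 105, S_d = 48.75
Terminal payoffs (S − K): max(40, 0) = 40, max(-16.25, 0) = 0
Node 0 (S = 75): V_0 = 1/1.12·[0.6267·40.0000 + 0.3733·0.0000] = 22.3810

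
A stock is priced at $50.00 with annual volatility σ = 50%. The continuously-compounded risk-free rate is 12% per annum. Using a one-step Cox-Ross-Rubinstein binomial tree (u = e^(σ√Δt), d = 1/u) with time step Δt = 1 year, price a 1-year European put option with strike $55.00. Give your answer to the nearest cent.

CRR parameters: u = e^(σ√Δt) = e^(0.5·√1) = 1.6487, d = 1/u = 0.6065
Per-period rate: rΔt = 0.12·1 = 0.12, so R = e^0.12 = 1.1275
Risk-neutral probability p = (e^0.12 − 0.6065)/(1.6487 − 0.6065) = 0.5210/1.0422 = 0.4999
Terminal stock prices: S_u = 82.44, S_d = 30.33
Terminal payoffs (K − S): max(-27.44, 0) = 0, max(24.67, 0) = 24.67
Node 0 (S = 50): V_0 = e^(−0.12)·[0.4999·0.0000 + 0.5001·24.6735] = 10.9444

$10.94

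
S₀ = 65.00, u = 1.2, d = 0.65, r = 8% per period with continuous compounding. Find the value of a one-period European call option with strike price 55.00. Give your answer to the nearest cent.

16.73

Risk-neutral probability p = (e^0.08 − 0.65)/(1.2 − 0.65) = 0.4333/0.5500 = 0.7878
Terminal stock prices: S_u = 78, S_d = 42.25
Terminal payoffs (S − K): max(23, 0) = 23, max(-12.75, 0) = 0
Node 0 (S = 65): V_0 = e^(−0.08)·[0.7878·23.0000 + 0.2122·0.0000] = 16.7262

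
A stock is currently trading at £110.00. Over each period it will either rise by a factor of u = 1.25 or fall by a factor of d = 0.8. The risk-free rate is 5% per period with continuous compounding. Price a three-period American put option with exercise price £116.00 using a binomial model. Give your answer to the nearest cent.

£14.39

Risk-neutral probability p = (e^0.05 − 0.8)/(1.25 − 0.8) = 0.2513/0.4500 = 0.5584
Terminal stock prices: S_uuu = 214.8, S_uud = 137.5, S_udd = 88, S_ddd = 56.32
Terminal payoffs (K − S): max(-98.84, 0) = 0, max(-21.5, 0) = 0, max(28, 0) = 28, max(59.68, 0) = 59.68
Node uu (S = 171.9): continuation = e^(−0.05)·[0.5584·0.0000 + 0.4416·0.0000] = 0.0000; exercise value = 0.0000 ≤ continuation, so V_uu = 0.0000
Node ud (S = 110): continuation = e^(−0.05)·[0.5584·0.0000 + 0.4416·28.0000] = 11.7623; exercise value = 6.0000 ≤ continuation, so V_ud = 11.7623
Node dd (S = 70.4): continuation = e^(−0.05)·[0.5584·28.0000 + 0.4416·59.6800] = 39.9426; exercise value = 45.6000 > continuation, so V_dd = 45.6000 (exercise)
Node u (S = 137.5): continuation = e^(−0.05)·[0.5584·0.0000 + 0.4416·11.7623] = 4.9411; exercise value = 0.0000 ≤ continuation, so V_u = 4.9411
Node d (S = 88): continuation = e^(−0.05)·[0.5584·11.7623 + 0.4416·45.6000] = 25.4032; exercise value = 28.0000 > continuation, so V_d = 28.0000 (exercise)
Node 0 (S = 110): continuation = e^(−0.05)·[0.5584·4.9411 + 0.4416·28.0000] = 14.3868; exercise value = 6.0000 ≤ continuation, so V_0 = 14.3868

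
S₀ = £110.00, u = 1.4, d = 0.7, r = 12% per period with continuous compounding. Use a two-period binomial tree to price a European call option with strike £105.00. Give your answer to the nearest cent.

£33.50

Risk-neutral probability p = (e^0.12 − 0.7)/(1.4 − 0.7) = 0.4275/0.7000 = 0.6107
Terminal stock prices: S_uu = 215.6, S_ud = 107.8, S_dd = 53.9
Terminal payoffs (S − K): max(110.6, 0) = 110.6, max(2.8, 0) = 2.8, max(-51.1, 0) = 0
Node u (S = 154): V_u = e^(−0.12)·[0.6107·110.6000 + 0.3893·2.8000] = 60.8734
Node d (S = 77): V_d = e^(−0.12)·[0.6107·2.8000 + 0.3893·0.0000] = 1.5166
Node 0 (S = 110): V_0 = e^(−0.12)·[0.6107·60.8734 + 0.3893·1.5166] = 33.4958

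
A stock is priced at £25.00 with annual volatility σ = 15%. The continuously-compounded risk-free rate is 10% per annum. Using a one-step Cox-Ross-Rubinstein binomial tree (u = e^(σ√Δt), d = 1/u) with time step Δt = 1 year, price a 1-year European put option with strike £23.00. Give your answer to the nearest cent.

CRR parameters: u = e^(σ√Δt) = e^(0.15·√1) = 1.1618, d = 1/u = 0.8607
Per-period rate: rΔt = 0.1·1 = 0.1, so R = e^0.1 = 1.1052
Risk-neutral probability p = (e^0.1 − 0.8607)/(1.1618 − 0.8607) = 0.2445/0.3011 = 0.8118
Terminal stock prices: S_u = 29.05, S_d = 21.52
Terminal payoffs (K − S): max(-6.046, 0) = 0, max(1.482, 0) = 1.482
Node 0 (S = 25): V_0 = e^(−0.1)·[0.8118·0.0000 + 0.1882·1.4823] = 0.2524

£0.25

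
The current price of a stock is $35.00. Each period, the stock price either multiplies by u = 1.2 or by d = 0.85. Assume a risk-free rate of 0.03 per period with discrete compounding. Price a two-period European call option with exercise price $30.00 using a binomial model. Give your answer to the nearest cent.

$7.77

Risk-neutral probability p = (1 + 0.03 − 0.85)/(1.2 − 0.85) = 0.1800/0.3500 = 0.5143
Terminal stock prices: S_uu = 50.4, S_ud = 35.7, S_dd = 25.29
Terminal payoffs (S − K): max(20.4, 0) = 20.4, max(5.7, 0) = 5.7, max(-4.713, 0) = 0
Node u (S = 42): V_u = 1/1.03·[0.5143·20.4000 + 0.4857·5.7000] = 12.8738
Node d (S = 29.75): V_d = 1/1.03·[0.5143·5.7000 + 0.4857·0.0000] = 2.8460
Node 0 (S = 35): V_0 = 1/1.03·[0.5143·12.8738 + 0.4857·2.8460] = 7.7701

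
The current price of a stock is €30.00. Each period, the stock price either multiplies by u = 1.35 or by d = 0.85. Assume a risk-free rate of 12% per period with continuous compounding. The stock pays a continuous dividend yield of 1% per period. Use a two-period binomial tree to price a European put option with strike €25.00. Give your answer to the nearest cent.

Per-period risk-free factor R = e^0.12 = 1.1275; dividend-adjusted growth = e^(0.12−0.01) = 1.1163.
Risk-neutral probability p = (1.1163 − 0.85)/(1.35 − 0.85) = 0.2663/0.5000 = 0.5326
Terminal stock prices: S_uu = 54.68, S_ud = 34.42, S_dd = 21.67
Terminal payoffs (K − S): max(-29.68, 0) = 0, max(-9.425, 0) = 0, max(3.325, 0) = 3.325
Node u (S = 40.5): V_u = e^(−0.12)·[0.5326·0.0000 + 0.4674·0.0000] = 0.0000
Node d (S = 25.5): V_d = e^(−0.12)·[0.5326·0.0000 + 0.4674·3.3250] = 1.3785
Node 0 (S = 30): V_0 = e^(−0.12)·[0.5326·0.0000 + 0.4674·1.3785] = 0.5715

€0.57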